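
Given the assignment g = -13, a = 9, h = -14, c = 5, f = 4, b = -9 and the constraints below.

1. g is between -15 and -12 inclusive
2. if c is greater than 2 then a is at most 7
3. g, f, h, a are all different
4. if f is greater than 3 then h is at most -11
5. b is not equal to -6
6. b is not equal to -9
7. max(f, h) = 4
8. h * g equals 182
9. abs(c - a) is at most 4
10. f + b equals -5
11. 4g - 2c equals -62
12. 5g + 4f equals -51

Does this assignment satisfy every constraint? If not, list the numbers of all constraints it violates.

1. g = -13 lies in [-15, -12]  holds
2. c = 5 > 2, so we need a ≤ 7; but a = 9 > 7  fails
3. values -13, 4, -14, 9 are pairwise distinct  holds
4. f = 4 > 3, so we need h ≤ -11; h = -14 ≤ -11  holds
5. b = -9, and -9 ≠ -6  holds
6. b = -9, but -9 is required to differ  fails
7. max(4, -14) = 4  holds
8. h * g = -14 * (-13) = 182  holds
9. abs(5 - 9) = 4; 4 ≤ 4  holds
10. f + b = 4 + (-9) = -5  holds
11. 4g - 2c = 4(-13) - 2(5) = -62  holds
12. 5g + 4f = 5(-13) + 4(4) = -49, not -51  fails

Constraints 2, 6, and 12 are violated.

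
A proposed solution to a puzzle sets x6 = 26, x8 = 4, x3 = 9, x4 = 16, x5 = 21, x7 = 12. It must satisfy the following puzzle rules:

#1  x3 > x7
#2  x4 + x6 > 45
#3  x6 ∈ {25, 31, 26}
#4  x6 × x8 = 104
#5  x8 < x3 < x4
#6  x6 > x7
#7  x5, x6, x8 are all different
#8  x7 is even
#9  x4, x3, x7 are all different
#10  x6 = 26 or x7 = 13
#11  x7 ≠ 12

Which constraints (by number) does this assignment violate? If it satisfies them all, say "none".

No — constraints 1, 2, and 11 are not satisfied.

#1 x3 = 9, x7 = 12; 9 ≤ 12 (want >) — violated.
#2 x4 + x6 = 16 + 26 = 42; 42 ≤ 45, bound 45 not met — violated.
#3 x6 = 26 is in {25, 31, 26} — OK.
#4 x6 × x8 = 26 × 4 = 104 — OK.
#5 values 4 < 9 < 16 — OK.
#6 x6 = 26, x7 = 12; 26 > 12 — OK.
#7 values 21, 26, 4 are pairwise distinct — OK.
#8 x7 = 12 is even — OK.
#9 values 16, 9, 12 are pairwise distinct — OK.
#10 x6 = 26 = 26 (first disjunct) — OK.
#11 x7 = 12, but 12 is required to differ — violated.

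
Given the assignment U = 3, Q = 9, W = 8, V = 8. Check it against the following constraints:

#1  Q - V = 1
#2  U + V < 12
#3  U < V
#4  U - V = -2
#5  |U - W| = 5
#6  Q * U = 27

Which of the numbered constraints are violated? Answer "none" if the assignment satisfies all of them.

#1 Q - V = 9 - 8 = 1 — OK.
#2 U + V = 3 + 8 = 11; 11 < 12 — OK.
#3 U = 3, V = 8; 3 < 8 — OK.
#4 U - V = 3 - 8 = -5, not -2 — violated.
#5 |3 - 8| = 5 — OK.
#6 Q * U = 9 * 3 = 27 — OK.

Violated: 4.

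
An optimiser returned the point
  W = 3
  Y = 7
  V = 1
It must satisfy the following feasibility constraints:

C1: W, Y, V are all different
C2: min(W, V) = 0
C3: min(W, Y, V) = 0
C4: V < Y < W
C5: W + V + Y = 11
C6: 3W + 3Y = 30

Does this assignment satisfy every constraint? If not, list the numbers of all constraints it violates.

The assignment fails constraints 2, 3, 4.

C1: values 3, 7, 1 are pairwise distinct — holds.
C2: min(3, 1) = 1, not 0 — fails.
C3: min(3, 7, 1) = 1, not 0 — fails.
C4: values 1, 7, 3; Y = 7 is not < W = 3 — fails.
C5: W + V + Y = 3 + 1 + 7 = 11 — holds.
C6: 3W + 3Y = 3(3) + 3(7) = 30 — holds.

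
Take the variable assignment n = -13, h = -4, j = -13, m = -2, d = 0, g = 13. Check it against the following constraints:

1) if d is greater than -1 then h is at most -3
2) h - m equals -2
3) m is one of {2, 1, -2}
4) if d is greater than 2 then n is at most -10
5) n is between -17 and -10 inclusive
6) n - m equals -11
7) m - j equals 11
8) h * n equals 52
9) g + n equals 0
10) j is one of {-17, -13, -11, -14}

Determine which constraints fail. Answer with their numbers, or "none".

No violations.

1) d = 0 > -1, so we need h ≤ -3; h = -4 ≤ -3 — OK.
2) h - m = -4 - (-2) = -2 — OK.
3) m = -2 is in {2, 1, -2} — OK.
4) d = 0, not > 2; antecedent false, conditional vacuously true — OK.
5) n = -13 lies in [-17, -10] — OK.
6) n - m = -13 - (-2) = -11 — OK.
7) m - j = -2 - (-13) = 11 — OK.
8) h * n = -4 * (-13) = 52 — OK.
9) g + n = 13 + (-13) = 0 — OK.
10) j = -13 is in {-17, -13, -11, -14} — OK.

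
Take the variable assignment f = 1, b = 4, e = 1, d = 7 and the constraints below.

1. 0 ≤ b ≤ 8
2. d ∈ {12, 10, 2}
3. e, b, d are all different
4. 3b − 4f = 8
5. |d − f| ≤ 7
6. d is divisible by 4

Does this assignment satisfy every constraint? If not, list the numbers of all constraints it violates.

Constraints 2 and 6 do not hold.

1. b = 4 lies in [0, 8]  holds
2. d = 7 is not in {12, 10, 2}  fails
3. values 1, 4, 7 are pairwise distinct  holds
4. 3b − 4f = 3(4) − 4(1) = 8  holds
5. |7 − 1| = 6; 6 ≤ 7  holds
6. 7 = 4×1 + 3, so 4 does not divide 7  fails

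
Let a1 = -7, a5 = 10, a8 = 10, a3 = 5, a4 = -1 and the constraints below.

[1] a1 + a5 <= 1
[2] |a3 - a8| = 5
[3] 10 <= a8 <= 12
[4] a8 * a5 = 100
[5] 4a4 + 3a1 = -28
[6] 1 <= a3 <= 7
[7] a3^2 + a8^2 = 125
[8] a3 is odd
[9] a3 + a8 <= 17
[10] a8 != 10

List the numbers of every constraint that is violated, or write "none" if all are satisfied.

[1] a1 + a5 = -7 + 10 = 3; 3 > 1, bound 1 not met  ✗
[2] |5 - 10| = 5  ✓
[3] a8 = 10 lies in [10, 12]  ✓
[4] a8 * a5 = 10 * 10 = 100  ✓
[5] 4a4 + 3a1 = 4(-1) + 3(-7) = -25, not -28  ✗
[6] a3 = 5 lies in [1, 7]  ✓
[7] a3^2 + a8^2 = 5^2 + 10^2 = 25 + 100 = 125  ✓
[8] a3 = 5 is odd  ✓
[9] a3 + a8 = 5 + 10 = 15; 15 ≤ 17  ✓
[10] a8 = 10, but 10 is required to differ  ✗

Violated: 1, 5, and 10.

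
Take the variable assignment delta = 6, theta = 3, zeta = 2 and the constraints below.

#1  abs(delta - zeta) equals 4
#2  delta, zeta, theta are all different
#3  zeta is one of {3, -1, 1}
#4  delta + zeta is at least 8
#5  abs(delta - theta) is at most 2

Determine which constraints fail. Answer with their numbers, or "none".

#1 abs(6 - 2) = 4 — OK.
#2 values 6, 2, 3 are pairwise distinct — OK.
#3 zeta = 2 is not in {3, -1, 1} — violated.
#4 delta + zeta = 6 + 2 = 8; 8 ≥ 8 — OK.
#5 abs(6 - 3) = 3; 3 > 2, exceeds bound 2 — violated.

The assignment fails constraints 3, 5.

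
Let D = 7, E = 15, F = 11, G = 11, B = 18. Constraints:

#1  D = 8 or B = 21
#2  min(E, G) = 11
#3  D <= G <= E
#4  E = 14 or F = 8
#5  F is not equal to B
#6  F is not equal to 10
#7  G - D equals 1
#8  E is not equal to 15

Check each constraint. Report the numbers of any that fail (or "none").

No — constraints 1, 4, 7, 8 are not satisfied.

#1 D = 7 ≠ 8 and B = 18 ≠ 21; both disjuncts false  ✘
#2 min(15, 11) = 11  ✔
#3 values 7 <= 11 <= 15  ✔
#4 E = 15 ≠ 14 and F = 11 ≠ 8; both disjuncts false  ✘
#5 F = 11, B = 18; distinct  ✔
#6 F = 11, and 11 ≠ 10  ✔
#7 G - D = 11 - 7 = 4, not 1  ✘
#8 E = 15, but 15 is required to differ  ✘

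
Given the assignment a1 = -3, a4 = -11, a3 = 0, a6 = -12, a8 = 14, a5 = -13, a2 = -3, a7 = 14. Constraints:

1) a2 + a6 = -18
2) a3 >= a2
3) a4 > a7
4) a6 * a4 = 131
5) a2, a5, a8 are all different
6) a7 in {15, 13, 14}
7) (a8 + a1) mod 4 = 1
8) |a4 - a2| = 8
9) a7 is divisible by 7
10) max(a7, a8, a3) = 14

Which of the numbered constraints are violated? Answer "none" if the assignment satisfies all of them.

Violated: 1, 3, 4, 7.

1) a2 + a6 = -3 + (-12) = -15, not -18 — fails.
2) a3 = 0, a2 = -3; 0 ≥ -3 — holds.
3) a4 = -11, a7 = 14; -11 ≤ 14 (want >) — fails.
4) a6 * a4 = -12 * (-11) = 132, not 131 — fails.
5) values -3, -13, 14 are pairwise distinct — holds.
6) a7 = 14 is in {15, 13, 14} — holds.
7) a8 + a1 = 11; 11 mod 4 = 3, not 1 — fails.
8) |-11 - (-3)| = 8 — holds.
9) 14 / 7 = 2, so 7 divides 14 — holds.
10) max(14, 14, 0) = 14 — holds.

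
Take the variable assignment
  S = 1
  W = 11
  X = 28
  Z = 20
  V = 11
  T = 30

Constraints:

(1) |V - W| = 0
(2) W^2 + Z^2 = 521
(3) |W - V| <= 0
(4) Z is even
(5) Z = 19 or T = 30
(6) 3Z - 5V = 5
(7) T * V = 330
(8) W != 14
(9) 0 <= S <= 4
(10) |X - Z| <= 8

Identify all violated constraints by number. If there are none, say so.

Yes — all constraints hold.

(1) |11 - 11| = 0  true
(2) W^2 + Z^2 = 11^2 + 20^2 = 121 + 400 = 521  true
(3) |11 - 11| = 0; 0 ≤ 0  true
(4) Z = 20 is even  true
(5) Z = 20 ≠ 19, but T = 30 = 30 (second disjunct)  true
(6) 3Z - 5V = 3(20) - 5(11) = 5  true
(7) T * V = 30 * 11 = 330  true
(8) W = 11, and 11 ≠ 14  true
(9) S = 1 lies in [0, 4]  true
(10) |28 - 20| = 8; 8 ≤ 8  true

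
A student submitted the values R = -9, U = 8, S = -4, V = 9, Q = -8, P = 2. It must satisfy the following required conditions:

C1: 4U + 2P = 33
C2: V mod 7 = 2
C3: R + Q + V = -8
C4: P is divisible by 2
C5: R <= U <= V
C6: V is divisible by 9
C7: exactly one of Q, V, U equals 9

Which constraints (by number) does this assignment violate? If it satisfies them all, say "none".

C1: 4U + 2P = 4(8) + 2(2) = 36, not 33  ✗
C2: 9 mod 7 = 2  ✓
C3: R + Q + V = -9 + (-8) + 9 = -8  ✓
C4: 2 / 2 = 1, so 2 divides 2  ✓
C5: values -9 <= 8 <= 9  ✓
C6: 9 / 9 = 1, so 9 divides 9  ✓
C7: Q=-8, V=9, U=8; 1 of them equals 9  ✓

Constraint 1 does not hold.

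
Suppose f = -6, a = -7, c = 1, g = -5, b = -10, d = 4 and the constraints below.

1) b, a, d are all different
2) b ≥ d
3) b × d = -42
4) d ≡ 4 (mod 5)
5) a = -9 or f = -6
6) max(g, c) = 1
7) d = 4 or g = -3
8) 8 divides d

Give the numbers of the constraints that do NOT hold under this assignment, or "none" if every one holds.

1) values -10, -7, 4 are pairwise distinct  ✔
2) b = -10, d = 4; -10 < 4 (want ≥)  ✘
3) b × d = -10 × 4 = -40, not -42  ✘
4) 4 mod 5 = 4  ✔
5) a = -7 ≠ -9, but f = -6 = -6 (second disjunct)  ✔
6) max(-5, 1) = 1  ✔
7) d = 4 = 4 (first disjunct)  ✔
8) 4 = 8×0 + 4, so 8 does not divide 4  ✘

Constraints 2, 3, and 8 are violated.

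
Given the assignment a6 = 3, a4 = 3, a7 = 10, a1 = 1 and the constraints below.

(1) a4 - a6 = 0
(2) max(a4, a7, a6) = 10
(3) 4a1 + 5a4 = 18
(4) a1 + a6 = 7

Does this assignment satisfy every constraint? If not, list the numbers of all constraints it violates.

(1) a4 - a6 = 3 - 3 = 0 — holds.
(2) max(3, 10, 3) = 10 — holds.
(3) 4a1 + 5a4 = 4(1) + 5(3) = 19, not 18 — does not hold.
(4) a1 + a6 = 1 + 3 = 4, not 7 — does not hold.

Constraints 3, 4 do not hold.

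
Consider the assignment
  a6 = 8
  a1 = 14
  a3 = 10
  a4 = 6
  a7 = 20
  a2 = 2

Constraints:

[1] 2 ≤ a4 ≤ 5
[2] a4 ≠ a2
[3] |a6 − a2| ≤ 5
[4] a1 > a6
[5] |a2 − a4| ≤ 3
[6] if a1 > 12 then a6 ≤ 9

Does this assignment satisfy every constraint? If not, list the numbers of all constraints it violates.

[1] a4 = 6 is outside [2, 5]  no
[2] a4 = 6, a2 = 2; distinct  yes
[3] |8 − 2| = 6; 6 > 5, exceeds bound 5  no
[4] a1 = 14, a6 = 8; 14 > 8  yes
[5] |2 − 6| = 4; 4 > 3, exceeds bound 3  no
[6] a1 = 14 > 12, so we need a6 ≤ 9; a6 = 8 ≤ 9  yes

Violated: 1, 3, and 5.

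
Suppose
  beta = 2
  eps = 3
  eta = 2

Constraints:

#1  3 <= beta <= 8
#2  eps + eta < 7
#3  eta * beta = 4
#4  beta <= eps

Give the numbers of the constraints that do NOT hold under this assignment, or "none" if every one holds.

#1 beta = 2 is outside [3, 8]  FAIL
#2 eps + eta = 3 + 2 = 5; 5 < 7  OK
#3 eta * beta = 2 * 2 = 4  OK
#4 beta = 2, eps = 3; 2 ≤ 3  OK

No — constraint 1 is not satisfied.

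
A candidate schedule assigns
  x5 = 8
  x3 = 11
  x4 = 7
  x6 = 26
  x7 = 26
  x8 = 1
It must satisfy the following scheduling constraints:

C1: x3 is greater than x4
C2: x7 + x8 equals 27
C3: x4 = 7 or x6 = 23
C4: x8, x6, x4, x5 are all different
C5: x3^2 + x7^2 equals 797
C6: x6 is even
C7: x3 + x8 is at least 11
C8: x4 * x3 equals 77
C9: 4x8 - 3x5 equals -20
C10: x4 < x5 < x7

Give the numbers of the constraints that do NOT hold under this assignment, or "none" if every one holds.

All constraints are satisfied.

C1: x3 = 11, x4 = 7; 11 > 7  yes
C2: x7 + x8 = 26 + 1 = 27  yes
C3: x4 = 7 = 7 (first disjunct)  yes
C4: values 1, 26, 7, 8 are pairwise distinct  yes
C5: x3^2 + x7^2 = 11^2 + 26^2 = 121 + 676 = 797  yes
C6: x6 = 26 is even  yes
C7: x3 + x8 = 11 + 1 = 12; 12 ≥ 11  yes
C8: x4 * x3 = 7 * 11 = 77  yes
C9: 4x8 - 3x5 = 4(1) - 3(8) = -20  yes
C10: values 7 < 8 < 26  yes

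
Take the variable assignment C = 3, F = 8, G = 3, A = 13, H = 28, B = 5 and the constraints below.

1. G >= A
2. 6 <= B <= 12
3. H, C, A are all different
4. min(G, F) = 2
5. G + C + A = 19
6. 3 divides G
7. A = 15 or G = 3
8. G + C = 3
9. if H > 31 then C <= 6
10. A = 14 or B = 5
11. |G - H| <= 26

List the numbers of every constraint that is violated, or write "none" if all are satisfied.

The assignment fails constraints 1, 2, 4, and 8.

1. G = 3, A = 13; 3 < 13 (want ≥) — fails.
2. B = 5 is outside [6, 12] — fails.
3. values 28, 3, 13 are pairwise distinct — holds.
4. min(3, 8) = 3, not 2 — fails.
5. G + C + A = 3 + 3 + 13 = 19 — holds.
6. 3 / 3 = 1, so 3 divides 3 — holds.
7. A = 13 ≠ 15, but G = 3 = 3 (second disjunct) — holds.
8. G + C = 3 + 3 = 6, not 3 — fails.
9. H = 28, not > 31; antecedent false, conditional vacuously true — holds.
10. A = 13 ≠ 14, but B = 5 = 5 (second disjunct) — holds.
11. |3 - 28| = 25; 25 ≤ 26 — holds.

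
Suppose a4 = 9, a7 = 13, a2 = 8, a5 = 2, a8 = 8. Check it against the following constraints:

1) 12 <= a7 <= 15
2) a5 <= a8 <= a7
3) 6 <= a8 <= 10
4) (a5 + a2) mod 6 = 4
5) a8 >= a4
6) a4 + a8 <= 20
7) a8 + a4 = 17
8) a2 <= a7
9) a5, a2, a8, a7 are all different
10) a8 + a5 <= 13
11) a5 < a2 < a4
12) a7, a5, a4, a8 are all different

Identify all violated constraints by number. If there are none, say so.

The assignment fails constraints 5 and 9.

1) a7 = 13 lies in [12, 15] — holds.
2) values 2 <= 8 <= 13 — holds.
3) a8 = 8 lies in [6, 10] — holds.
4) a5 + a2 = 10; 10 mod 6 = 4 — holds.
5) a8 = 8, a4 = 9; 8 < 9 (want ≥) — fails.
6) a4 + a8 = 9 + 8 = 17; 17 ≤ 20 — holds.
7) a8 + a4 = 8 + 9 = 17 — holds.
8) a2 = 8, a7 = 13; 8 ≤ 13 — holds.
9) a2 = a8 = 8, not all different — fails.
10) a8 + a5 = 8 + 2 = 10; 10 ≤ 13 — holds.
11) values 2 < 8 < 9 — holds.
12) values 13, 2, 9, 8 are pairwise distinct — holds.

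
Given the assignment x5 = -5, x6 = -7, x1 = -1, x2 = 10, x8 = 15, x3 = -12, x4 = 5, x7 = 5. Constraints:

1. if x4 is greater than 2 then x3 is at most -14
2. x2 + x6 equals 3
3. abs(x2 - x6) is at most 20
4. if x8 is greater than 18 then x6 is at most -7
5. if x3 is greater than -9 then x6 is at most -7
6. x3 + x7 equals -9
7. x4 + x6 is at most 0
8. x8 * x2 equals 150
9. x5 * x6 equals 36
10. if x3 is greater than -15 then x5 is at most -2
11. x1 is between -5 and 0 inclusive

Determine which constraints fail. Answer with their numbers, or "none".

Violated: 1, 6, and 9.

1. x4 = 5 > 2, so we need x3 ≤ -14; but x3 = -12 > -14 — violated.
2. x2 + x6 = 10 + (-7) = 3 — satisfied.
3. abs(10 - (-7)) = 17; 17 ≤ 20 — satisfied.
4. x8 = 15, not > 18; antecedent false, conditional vacuously true — satisfied.
5. x3 = -12, not > -9; antecedent false, conditional vacuously true — satisfied.
6. x3 + x7 = -12 + 5 = -7, not -9 — violated.
7. x4 + x6 = 5 + (-7) = -2; -2 ≤ 0 — satisfied.
8. x8 * x2 = 15 * 10 = 150 — satisfied.
9. x5 * x6 = -5 * (-7) = 35, not 36 — violated.
10. x3 = -12 > -15, so we need x5 ≤ -2; x5 = -5 ≤ -2 — satisfied.
11. x1 = -1 lies in [-5, 0] — satisfied.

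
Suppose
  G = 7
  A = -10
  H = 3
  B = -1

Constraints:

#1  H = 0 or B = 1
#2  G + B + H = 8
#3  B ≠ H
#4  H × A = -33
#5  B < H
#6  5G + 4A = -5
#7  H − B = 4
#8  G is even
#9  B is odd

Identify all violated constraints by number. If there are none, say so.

Constraints 1, 2, 4, and 8 do not hold.

#1 H = 3 ≠ 0 and B = -1 ≠ 1; both disjuncts false  ✘
#2 G + B + H = 7 + (-1) + 3 = 9, not 8  ✘
#3 B = -1, H = 3; distinct  ✔
#4 H × A = 3 × (-10) = -30, not -33  ✘
#5 B = -1, H = 3; -1 < 3  ✔
#6 5G + 4A = 5(7) + 4(-10) = -5  ✔
#7 H − B = 3 − (-1) = 4  ✔
#8 G = 7 is odd  ✘
#9 B = -1 is odd  ✔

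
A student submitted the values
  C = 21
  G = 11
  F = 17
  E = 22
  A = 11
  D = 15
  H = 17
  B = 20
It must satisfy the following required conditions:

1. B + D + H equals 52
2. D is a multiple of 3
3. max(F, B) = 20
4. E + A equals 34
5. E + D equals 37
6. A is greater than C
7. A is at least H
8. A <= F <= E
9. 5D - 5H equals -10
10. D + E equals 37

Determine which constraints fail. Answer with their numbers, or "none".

1. B + D + H = 20 + 15 + 17 = 52 — satisfied.
2. 15 / 3 = 5, so 3 divides 15 — satisfied.
3. max(17, 20) = 20 — satisfied.
4. E + A = 22 + 11 = 33, not 34 — violated.
5. E + D = 22 + 15 = 37 — satisfied.
6. A = 11, C = 21; 11 ≤ 21 (want >) — violated.
7. A = 11, H = 17; 11 < 17 (want ≥) — violated.
8. values 11 <= 17 <= 22 — satisfied.
9. 5D - 5H = 5(15) - 5(17) = -10 — satisfied.
10. D + E = 15 + 22 = 37 — satisfied.

No — constraints 4, 6, and 7 are not satisfied.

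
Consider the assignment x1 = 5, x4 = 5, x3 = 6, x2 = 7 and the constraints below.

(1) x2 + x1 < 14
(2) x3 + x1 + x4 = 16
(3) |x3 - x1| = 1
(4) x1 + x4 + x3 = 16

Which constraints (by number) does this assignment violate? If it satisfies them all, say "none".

None — every constraint holds.

(1) x2 + x1 = 7 + 5 = 12; 12 < 14  ✓
(2) x3 + x1 + x4 = 6 + 5 + 5 = 16  ✓
(3) |6 - 5| = 1  ✓
(4) x1 + x4 + x3 = 5 + 5 + 6 = 16  ✓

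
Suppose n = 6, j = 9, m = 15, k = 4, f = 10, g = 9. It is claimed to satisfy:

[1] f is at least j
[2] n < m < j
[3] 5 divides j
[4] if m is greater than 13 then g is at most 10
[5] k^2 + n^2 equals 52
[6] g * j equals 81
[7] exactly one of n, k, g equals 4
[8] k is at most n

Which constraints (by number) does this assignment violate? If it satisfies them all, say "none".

The assignment fails constraints 2, 3.

[1] f = 10, j = 9; 10 ≥ 9 — satisfied.
[2] values 6, 15, 9; m = 15 is not < j = 9 — violated.
[3] 9 = 5*1 + 4, so 5 does not divide 9 — violated.
[4] m = 15 > 13, so we need g ≤ 10; g = 9 ≤ 10 — satisfied.
[5] k^2 + n^2 = 4^2 + 6^2 = 16 + 36 = 52 — satisfied.
[6] g * j = 9 * 9 = 81 — satisfied.
[7] n=6, k=4, g=9; 1 of them equals 4 — satisfied.
[8] k = 4, n = 6; 4 ≤ 6 — satisfied.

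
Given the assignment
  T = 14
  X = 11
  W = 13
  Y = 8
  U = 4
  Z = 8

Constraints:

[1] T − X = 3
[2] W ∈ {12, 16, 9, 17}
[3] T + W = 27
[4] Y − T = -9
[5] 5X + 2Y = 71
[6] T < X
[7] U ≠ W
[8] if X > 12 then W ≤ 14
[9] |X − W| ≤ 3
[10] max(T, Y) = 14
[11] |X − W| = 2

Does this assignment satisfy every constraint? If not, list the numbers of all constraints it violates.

Constraints 2, 4, 6 do not hold.

[1] T − X = 14 − 11 = 3 — OK.
[2] W = 13 is not in {12, 16, 9, 17} — violated.
[3] T + W = 14 + 13 = 27 — OK.
[4] Y − T = 8 − 14 = -6, not -9 — violated.
[5] 5X + 2Y = 5(11) + 2(8) = 71 — OK.
[6] T = 14, X = 11; 14 ≥ 11 (want <) — violated.
[7] U = 4, W = 13; distinct — OK.
[8] X = 11, not > 12; antecedent false, conditional vacuously true — OK.
[9] |11 − 13| = 2; 2 ≤ 3 — OK.
[10] max(14, 8) = 14 — OK.
[11] |11 − 13| = 2 — OK.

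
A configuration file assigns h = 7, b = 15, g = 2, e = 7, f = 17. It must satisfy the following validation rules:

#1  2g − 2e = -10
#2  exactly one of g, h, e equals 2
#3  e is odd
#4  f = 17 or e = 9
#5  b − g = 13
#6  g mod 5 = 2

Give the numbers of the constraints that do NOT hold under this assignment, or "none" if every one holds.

#1 2g − 2e = 2(2) − 2(7) = -10  true
#2 g=2, h=7, e=7; 1 of them equals 2  true
#3 e = 7 is odd  true
#4 f = 17 = 17 (first disjunct)  true
#5 b − g = 15 − 2 = 13  true
#6 2 mod 5 = 2  true

Yes — all constraints hold.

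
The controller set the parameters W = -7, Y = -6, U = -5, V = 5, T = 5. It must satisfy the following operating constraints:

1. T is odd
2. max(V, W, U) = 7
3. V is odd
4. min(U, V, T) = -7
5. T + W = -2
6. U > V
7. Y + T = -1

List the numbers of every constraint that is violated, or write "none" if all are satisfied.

1. T = 5 is odd  true
2. max(5, -7, -5) = 5, not 7  false
3. V = 5 is odd  true
4. min(-5, 5, 5) = -5, not -7  false
5. T + W = 5 + (-7) = -2  true
6. U = -5, V = 5; -5 ≤ 5 (want >)  false
7. Y + T = -6 + 5 = -1  true

Constraints 2, 4, and 6 do not hold.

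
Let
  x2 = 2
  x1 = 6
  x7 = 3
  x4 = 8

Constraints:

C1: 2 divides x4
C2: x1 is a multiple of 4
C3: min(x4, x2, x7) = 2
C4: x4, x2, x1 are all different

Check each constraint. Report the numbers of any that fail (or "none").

C1: 8 / 2 = 4, so 2 divides 8 — holds.
C2: 6 = 4*1 + 2, so 4 does not divide 6 — fails.
C3: min(8, 2, 3) = 2 — holds.
C4: values 8, 2, 6 are pairwise distinct — holds.

Constraint 2 does not hold.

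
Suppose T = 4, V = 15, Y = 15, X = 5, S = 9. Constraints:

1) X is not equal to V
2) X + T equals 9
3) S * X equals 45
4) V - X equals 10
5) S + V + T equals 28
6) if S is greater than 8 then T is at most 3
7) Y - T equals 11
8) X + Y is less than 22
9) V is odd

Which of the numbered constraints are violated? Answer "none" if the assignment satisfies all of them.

1) X = 5, V = 15; distinct — OK.
2) X + T = 5 + 4 = 9 — OK.
3) S * X = 9 * 5 = 45 — OK.
4) V - X = 15 - 5 = 10 — OK.
5) S + V + T = 9 + 15 + 4 = 28 — OK.
6) S = 9 > 8, so we need T ≤ 3; but T = 4 > 3 — violated.
7) Y - T = 15 - 4 = 11 — OK.
8) X + Y = 5 + 15 = 20; 20 < 22 — OK.
9) V = 15 is odd — OK.

Constraint 6 does not hold.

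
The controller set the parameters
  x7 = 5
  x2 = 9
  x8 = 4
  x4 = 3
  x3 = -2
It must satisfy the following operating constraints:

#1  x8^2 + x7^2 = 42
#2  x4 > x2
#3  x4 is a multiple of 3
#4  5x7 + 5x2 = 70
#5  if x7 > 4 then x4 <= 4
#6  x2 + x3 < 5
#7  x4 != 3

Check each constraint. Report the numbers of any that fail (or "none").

Constraints 1, 2, 6, 7 do not hold.

#1 x8^2 + x7^2 = 4^2 + 5^2 = 16 + 25 = 41, not 42  fails
#2 x4 = 3, x2 = 9; 3 ≤ 9 (want >)  fails
#3 3 / 3 = 1, so 3 divides 3  holds
#4 5x7 + 5x2 = 5(5) + 5(9) = 70  holds
#5 x7 = 5 > 4, so we need x4 ≤ 4; x4 = 3 ≤ 4  holds
#6 x2 + x3 = 9 + (-2) = 7; 7 ≥ 5, bound 5 not met  fails
#7 x4 = 3, but 3 is required to differ  fails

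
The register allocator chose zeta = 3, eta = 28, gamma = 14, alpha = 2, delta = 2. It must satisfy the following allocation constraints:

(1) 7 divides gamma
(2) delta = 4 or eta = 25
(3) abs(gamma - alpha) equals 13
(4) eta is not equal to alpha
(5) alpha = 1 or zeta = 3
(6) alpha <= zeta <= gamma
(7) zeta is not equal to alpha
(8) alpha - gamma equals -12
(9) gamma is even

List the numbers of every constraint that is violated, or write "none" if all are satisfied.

Constraints 2 and 3 do not hold.

(1) 14 / 7 = 2, so 7 divides 14 — holds.
(2) delta = 2 ≠ 4 and eta = 28 ≠ 25; both disjuncts false — fails.
(3) abs(14 - 2) = 12, not 13 — fails.
(4) eta = 28, alpha = 2; distinct — holds.
(5) alpha = 2 ≠ 1, but zeta = 3 = 3 (second disjunct) — holds.
(6) values 2 <= 3 <= 14 — holds.
(7) zeta = 3, alpha = 2; distinct — holds.
(8) alpha - gamma = 2 - 14 = -12 — holds.
(9) gamma = 14 is even — holds.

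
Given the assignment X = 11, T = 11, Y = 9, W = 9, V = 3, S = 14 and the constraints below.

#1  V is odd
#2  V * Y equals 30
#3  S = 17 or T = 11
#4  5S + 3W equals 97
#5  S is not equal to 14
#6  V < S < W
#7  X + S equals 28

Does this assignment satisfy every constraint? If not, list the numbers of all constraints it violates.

Violated: 2, 5, 6, 7.

#1 V = 3 is odd  holds
#2 V * Y = 3 * 9 = 27, not 30  fails
#3 S = 14 ≠ 17, but T = 11 = 11 (second disjunct)  holds
#4 5S + 3W = 5(14) + 3(9) = 97  holds
#5 S = 14, but 14 is required to differ  fails
#6 values 3, 14, 9; S = 14 is not < W = 9  fails
#7 X + S = 11 + 14 = 25, not 28  fails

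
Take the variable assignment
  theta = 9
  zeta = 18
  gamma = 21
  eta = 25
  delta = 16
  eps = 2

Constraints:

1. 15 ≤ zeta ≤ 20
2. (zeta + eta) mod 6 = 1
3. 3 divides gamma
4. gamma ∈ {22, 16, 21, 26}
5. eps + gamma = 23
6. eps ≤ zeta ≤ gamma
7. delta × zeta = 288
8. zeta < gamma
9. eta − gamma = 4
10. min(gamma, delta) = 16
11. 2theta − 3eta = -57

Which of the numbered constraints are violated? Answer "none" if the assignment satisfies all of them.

1. zeta = 18 lies in [15, 20]  true
2. zeta + eta = 43; 43 mod 6 = 1  true
3. 21 / 3 = 7, so 3 divides 21  true
4. gamma = 21 is in {22, 16, 21, 26}  true
5. eps + gamma = 2 + 21 = 23  true
6. values 2 ≤ 18 ≤ 21  true
7. delta × zeta = 16 × 18 = 288  true
8. zeta = 18, gamma = 21; 18 < 21  true
9. eta − gamma = 25 − 21 = 4  true
10. min(21, 16) = 16  true
11. 2theta − 3eta = 2(9) − 3(25) = -57  true

All constraints are satisfied.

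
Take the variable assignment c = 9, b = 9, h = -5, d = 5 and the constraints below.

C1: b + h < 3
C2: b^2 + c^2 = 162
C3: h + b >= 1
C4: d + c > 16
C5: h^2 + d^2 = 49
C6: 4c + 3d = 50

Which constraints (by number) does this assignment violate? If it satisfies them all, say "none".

Constraints 1, 4, 5, 6 are violated.

C1: b + h = 9 + (-5) = 4; 4 ≥ 3, bound 3 not met  no
C2: b^2 + c^2 = 9^2 + 9^2 = 81 + 81 = 162  yes
C3: h + b = -5 + 9 = 4; 4 ≥ 1  yes
C4: d + c = 5 + 9 = 14; 14 ≤ 16, bound 16 not met  no
C5: h^2 + d^2 = (-5)^2 + 5^2 = 25 + 25 = 50, not 49  no
C6: 4c + 3d = 4(9) + 3(5) = 51, not 50  no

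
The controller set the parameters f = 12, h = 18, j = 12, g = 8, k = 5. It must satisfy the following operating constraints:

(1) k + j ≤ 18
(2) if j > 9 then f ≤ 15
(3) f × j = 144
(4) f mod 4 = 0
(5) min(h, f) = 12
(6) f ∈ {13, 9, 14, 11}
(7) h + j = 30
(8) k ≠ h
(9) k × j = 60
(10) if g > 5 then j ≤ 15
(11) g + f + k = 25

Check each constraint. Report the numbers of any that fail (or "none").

The assignment fails constraint 6.

(1) k + j = 5 + 12 = 17; 17 ≤ 18 — OK.
(2) j = 12 > 9, so we need f ≤ 15; f = 12 ≤ 15 — OK.
(3) f × j = 12 × 12 = 144 — OK.
(4) 12 mod 4 = 0 — OK.
(5) min(18, 12) = 12 — OK.
(6) f = 12 is not in {13, 9, 14, 11} — violated.
(7) h + j = 18 + 12 = 30 — OK.
(8) k = 5, h = 18; distinct — OK.
(9) k × j = 5 × 12 = 60 — OK.
(10) g = 8 > 5, so we need j ≤ 15; j = 12 ≤ 15 — OK.
(11) g + f + k = 8 + 12 + 5 = 25 — OK.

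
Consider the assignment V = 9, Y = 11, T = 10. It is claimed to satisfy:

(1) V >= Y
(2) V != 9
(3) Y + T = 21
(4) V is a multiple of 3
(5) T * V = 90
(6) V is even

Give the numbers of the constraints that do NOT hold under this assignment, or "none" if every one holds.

(1) V = 9, Y = 11; 9 < 11 (want ≥) — violated.
(2) V = 9, but 9 is required to differ — violated.
(3) Y + T = 11 + 10 = 21 — OK.
(4) 9 / 3 = 3, so 3 divides 9 — OK.
(5) T * V = 10 * 9 = 90 — OK.
(6) V = 9 is odd — violated.

Constraints 1, 2, and 6 are violated.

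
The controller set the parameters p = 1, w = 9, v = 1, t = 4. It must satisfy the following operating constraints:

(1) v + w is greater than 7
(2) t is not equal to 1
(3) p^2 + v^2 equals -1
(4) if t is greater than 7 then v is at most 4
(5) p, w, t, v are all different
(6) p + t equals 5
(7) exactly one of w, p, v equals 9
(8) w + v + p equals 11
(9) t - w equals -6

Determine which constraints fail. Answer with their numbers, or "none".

(1) v + w = 1 + 9 = 10; 10 > 7  true
(2) t = 4, and 4 ≠ 1  true
(3) p^2 + v^2 = 1^2 + 1^2 = 1 + 1 = 2, not -1  false
(4) t = 4, not > 7; antecedent false, conditional vacuously true  true
(5) p = v = 1, not all different  false
(6) p + t = 1 + 4 = 5  true
(7) w=9, p=1, v=1; 1 of them equals 9  true
(8) w + v + p = 9 + 1 + 1 = 11  true
(9) t - w = 4 - 9 = -5, not -6  false

Constraints 3, 5, and 9 are violated.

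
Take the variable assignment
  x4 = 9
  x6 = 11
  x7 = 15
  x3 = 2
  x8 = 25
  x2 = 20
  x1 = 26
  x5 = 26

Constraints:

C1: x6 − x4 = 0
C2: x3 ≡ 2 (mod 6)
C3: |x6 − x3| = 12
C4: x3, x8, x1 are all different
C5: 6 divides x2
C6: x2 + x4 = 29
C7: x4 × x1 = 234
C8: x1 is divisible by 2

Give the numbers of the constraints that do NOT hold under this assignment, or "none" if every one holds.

Constraints 1, 3, and 5 do not hold.

C1: x6 − x4 = 11 − 9 = 2, not 0 — fails.
C2: 2 mod 6 = 2 — holds.
C3: |11 − 2| = 9, not 12 — fails.
C4: values 2, 25, 26 are pairwise distinct — holds.
C5: 20 = 6×3 + 2, so 6 does not divide 20 — fails.
C6: x2 + x4 = 20 + 9 = 29 — holds.
C7: x4 × x1 = 9 × 26 = 234 — holds.
C8: 26 / 2 = 13, so 2 divides 26 — holds.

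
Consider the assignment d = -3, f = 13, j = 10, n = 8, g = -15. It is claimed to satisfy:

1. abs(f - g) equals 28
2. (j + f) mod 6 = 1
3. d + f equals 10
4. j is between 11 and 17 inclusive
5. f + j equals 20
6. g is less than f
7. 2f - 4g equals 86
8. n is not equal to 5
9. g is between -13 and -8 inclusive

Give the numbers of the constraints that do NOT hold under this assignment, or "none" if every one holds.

The assignment fails constraints 2, 4, 5, and 9.

1. abs(13 - (-15)) = 28 — satisfied.
2. j + f = 23; 23 mod 6 = 5, not 1 — violated.
3. d + f = -3 + 13 = 10 — satisfied.
4. j = 10 is outside [11, 17] — violated.
5. f + j = 13 + 10 = 23, not 20 — violated.
6. g = -15, f = 13; -15 < 13 — satisfied.
7. 2f - 4g = 2(13) - 4(-15) = 86 — satisfied.
8. n = 8, and 8 ≠ 5 — satisfied.
9. g = -15 is outside [-13, -8] — violated.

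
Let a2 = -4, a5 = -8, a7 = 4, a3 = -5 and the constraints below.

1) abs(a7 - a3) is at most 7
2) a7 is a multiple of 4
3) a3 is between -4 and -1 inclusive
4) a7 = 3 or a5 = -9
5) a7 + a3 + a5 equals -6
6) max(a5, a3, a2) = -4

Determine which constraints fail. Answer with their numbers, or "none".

1) abs(4 - (-5)) = 9; 9 > 7, exceeds bound 7  no
2) 4 / 4 = 1, so 4 divides 4  yes
3) a3 = -5 is outside [-4, -1]  no
4) a7 = 4 ≠ 3 and a5 = -8 ≠ -9; both disjuncts false  no
5) a7 + a3 + a5 = 4 + (-5) + (-8) = -9, not -6  no
6) max(-8, -5, -4) = -4  yes

Constraints 1, 3, 4, 5 do not hold.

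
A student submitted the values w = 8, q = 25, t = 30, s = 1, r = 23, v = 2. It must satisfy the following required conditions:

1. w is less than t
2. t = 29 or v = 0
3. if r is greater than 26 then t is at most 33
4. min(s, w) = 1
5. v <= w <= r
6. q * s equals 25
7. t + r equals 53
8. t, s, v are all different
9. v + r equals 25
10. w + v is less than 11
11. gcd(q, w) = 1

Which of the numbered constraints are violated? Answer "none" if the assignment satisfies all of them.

Constraint 2 does not hold.

1. w = 8, t = 30; 8 < 30 — holds.
2. t = 30 ≠ 29 and v = 2 ≠ 0; both disjuncts false — fails.
3. r = 23, not > 26; antecedent false, conditional vacuously true — holds.
4. min(1, 8) = 1 — holds.
5. values 2 <= 8 <= 23 — holds.
6. q * s = 25 * 1 = 25 — holds.
7. t + r = 30 + 23 = 53 — holds.
8. values 30, 1, 2 are pairwise distinct — holds.
9. v + r = 2 + 23 = 25 — holds.
10. w + v = 8 + 2 = 10; 10 < 11 — holds.
11. gcd(25, 8) = 1 — holds.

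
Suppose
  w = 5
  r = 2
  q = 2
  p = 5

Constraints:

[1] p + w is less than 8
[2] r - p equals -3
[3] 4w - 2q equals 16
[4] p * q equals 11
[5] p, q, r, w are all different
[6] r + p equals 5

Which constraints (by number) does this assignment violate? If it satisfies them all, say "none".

[1] p + w = 5 + 5 = 10; 10 ≥ 8, bound 8 not met  false
[2] r - p = 2 - 5 = -3  true
[3] 4w - 2q = 4(5) - 2(2) = 16  true
[4] p * q = 5 * 2 = 10, not 11  false
[5] q = r = 2, not all different  false
[6] r + p = 2 + 5 = 7, not 5  false

Constraints 1, 4, 5, and 6 do not hold.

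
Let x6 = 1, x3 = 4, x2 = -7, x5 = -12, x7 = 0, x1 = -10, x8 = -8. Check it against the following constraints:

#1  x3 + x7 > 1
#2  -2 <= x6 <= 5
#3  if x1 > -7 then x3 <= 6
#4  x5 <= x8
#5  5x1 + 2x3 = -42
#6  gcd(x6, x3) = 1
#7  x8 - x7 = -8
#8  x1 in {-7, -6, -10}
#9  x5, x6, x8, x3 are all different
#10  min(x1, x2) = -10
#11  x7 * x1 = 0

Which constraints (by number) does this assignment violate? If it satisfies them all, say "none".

#1 x3 + x7 = 4 + 0 = 4; 4 > 1  true
#2 x6 = 1 lies in [-2, 5]  true
#3 x1 = -10, not > -7; antecedent false, conditional vacuously true  true
#4 x5 = -12, x8 = -8; -12 ≤ -8  true
#5 5x1 + 2x3 = 5(-10) + 2(4) = -42  true
#6 gcd(1, 4) = 1  true
#7 x8 - x7 = -8 - 0 = -8  true
#8 x1 = -10 is in {-7, -6, -10}  true
#9 values -12, 1, -8, 4 are pairwise distinct  true
#10 min(-10, -7) = -10  true
#11 x7 * x1 = 0 * (-10) = 0  true

All constraints are satisfied.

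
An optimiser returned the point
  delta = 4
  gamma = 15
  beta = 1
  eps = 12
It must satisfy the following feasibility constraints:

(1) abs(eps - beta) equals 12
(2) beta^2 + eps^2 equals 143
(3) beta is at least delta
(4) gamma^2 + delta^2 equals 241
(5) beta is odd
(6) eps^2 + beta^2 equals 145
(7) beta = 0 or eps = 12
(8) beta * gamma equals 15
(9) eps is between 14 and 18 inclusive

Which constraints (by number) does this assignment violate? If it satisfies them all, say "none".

(1) abs(12 - 1) = 11, not 12  FAIL
(2) beta^2 + eps^2 = 1^2 + 12^2 = 1 + 144 = 145, not 143  FAIL
(3) beta = 1, delta = 4; 1 < 4 (want ≥)  FAIL
(4) gamma^2 + delta^2 = 15^2 + 4^2 = 225 + 16 = 241  OK
(5) beta = 1 is odd  OK
(6) eps^2 + beta^2 = 12^2 + 1^2 = 144 + 1 = 145  OK
(7) beta = 1 ≠ 0, but eps = 12 = 12 (second disjunct)  OK
(8) beta * gamma = 1 * 15 = 15  OK
(9) eps = 12 is outside [14, 18]  FAIL

Constraints 1, 2, 3, and 9 do not hold.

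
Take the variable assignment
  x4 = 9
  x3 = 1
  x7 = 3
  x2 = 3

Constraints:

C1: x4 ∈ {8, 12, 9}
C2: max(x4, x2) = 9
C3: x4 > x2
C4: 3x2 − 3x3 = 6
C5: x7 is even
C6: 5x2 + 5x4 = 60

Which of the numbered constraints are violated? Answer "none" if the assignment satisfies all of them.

C1: x4 = 9 is in {8, 12, 9} — holds.
C2: max(9, 3) = 9 — holds.
C3: x4 = 9, x2 = 3; 9 > 3 — holds.
C4: 3x2 − 3x3 = 3(3) − 3(1) = 6 — holds.
C5: x7 = 3 is odd — fails.
C6: 5x2 + 5x4 = 5(3) + 5(9) = 60 — holds.

Constraint 5 does not hold.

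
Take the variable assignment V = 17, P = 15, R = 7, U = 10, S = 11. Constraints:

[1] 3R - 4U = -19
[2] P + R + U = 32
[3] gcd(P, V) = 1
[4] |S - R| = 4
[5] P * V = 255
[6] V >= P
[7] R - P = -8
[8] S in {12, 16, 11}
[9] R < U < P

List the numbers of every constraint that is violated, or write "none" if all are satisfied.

All constraints are satisfied.

[1] 3R - 4U = 3(7) - 4(10) = -19  yes
[2] P + R + U = 15 + 7 + 10 = 32  yes
[3] gcd(15, 17) = 1  yes
[4] |11 - 7| = 4  yes
[5] P * V = 15 * 17 = 255  yes
[6] V = 17, P = 15; 17 ≥ 15  yes
[7] R - P = 7 - 15 = -8  yes
[8] S = 11 is in {12, 16, 11}  yes
[9] values 7 < 10 < 15  yes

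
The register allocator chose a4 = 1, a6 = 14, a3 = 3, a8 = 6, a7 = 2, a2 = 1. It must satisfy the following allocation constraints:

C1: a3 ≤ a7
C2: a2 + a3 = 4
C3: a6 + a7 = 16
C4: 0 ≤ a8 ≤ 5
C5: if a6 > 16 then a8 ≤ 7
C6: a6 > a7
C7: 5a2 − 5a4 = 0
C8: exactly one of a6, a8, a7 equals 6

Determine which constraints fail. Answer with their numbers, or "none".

Constraints 1 and 4 are violated.

C1: a3 = 3, a7 = 2; 3 > 2 (want ≤)  FAIL
C2: a2 + a3 = 1 + 3 = 4  OK
C3: a6 + a7 = 14 + 2 = 16  OK
C4: a8 = 6 is outside [0, 5]  FAIL
C5: a6 = 14, not > 16; antecedent false, conditional vacuously true  OK
C6: a6 = 14, a7 = 2; 14 > 2  OK
C7: 5a2 − 5a4 = 5(1) − 5(1) = 0  OK
C8: a6=14, a8=6, a7=2; 1 of them equals 6  OK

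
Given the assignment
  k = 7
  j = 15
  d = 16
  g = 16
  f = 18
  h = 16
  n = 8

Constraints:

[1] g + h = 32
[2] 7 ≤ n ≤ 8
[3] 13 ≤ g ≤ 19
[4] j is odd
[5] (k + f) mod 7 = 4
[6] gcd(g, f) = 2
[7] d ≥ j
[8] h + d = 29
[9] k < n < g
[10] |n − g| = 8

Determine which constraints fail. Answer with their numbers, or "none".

Constraint 8 does not hold.

[1] g + h = 16 + 16 = 32 — holds.
[2] n = 8 lies in [7, 8] — holds.
[3] g = 16 lies in [13, 19] — holds.
[4] j = 15 is odd — holds.
[5] k + f = 25; 25 mod 7 = 4 — holds.
[6] gcd(16, 18) = 2 — holds.
[7] d = 16, j = 15; 16 ≥ 15 — holds.
[8] h + d = 16 + 16 = 32, not 29 — does not hold.
[9] values 7 < 8 < 16 — holds.
[10] |8 − 16| = 8 — holds.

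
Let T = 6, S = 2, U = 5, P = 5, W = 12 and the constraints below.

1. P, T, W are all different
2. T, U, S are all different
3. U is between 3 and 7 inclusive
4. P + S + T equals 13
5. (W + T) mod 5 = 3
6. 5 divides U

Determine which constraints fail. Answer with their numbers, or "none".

1. values 5, 6, 12 are pairwise distinct — holds.
2. values 6, 5, 2 are pairwise distinct — holds.
3. U = 5 lies in [3, 7] — holds.
4. P + S + T = 5 + 2 + 6 = 13 — holds.
5. W + T = 18; 18 mod 5 = 3 — holds.
6. 5 / 5 = 1, so 5 divides 5 — holds.

The assignment satisfies every constraint.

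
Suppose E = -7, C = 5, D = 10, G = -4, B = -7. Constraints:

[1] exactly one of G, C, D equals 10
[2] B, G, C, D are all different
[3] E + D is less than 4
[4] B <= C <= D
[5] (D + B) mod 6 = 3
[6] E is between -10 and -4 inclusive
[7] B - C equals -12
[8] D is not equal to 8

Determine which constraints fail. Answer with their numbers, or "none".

All constraints are satisfied.

[1] G=-4, C=5, D=10; 1 of them equals 10 — holds.
[2] values -7, -4, 5, 10 are pairwise distinct — holds.
[3] E + D = -7 + 10 = 3; 3 < 4 — holds.
[4] values -7 <= 5 <= 10 — holds.
[5] D + B = 3; 3 mod 6 = 3 — holds.
[6] E = -7 lies in [-10, -4] — holds.
[7] B - C = -7 - 5 = -12 — holds.
[8] D = 10, and 10 ≠ 8 — holds.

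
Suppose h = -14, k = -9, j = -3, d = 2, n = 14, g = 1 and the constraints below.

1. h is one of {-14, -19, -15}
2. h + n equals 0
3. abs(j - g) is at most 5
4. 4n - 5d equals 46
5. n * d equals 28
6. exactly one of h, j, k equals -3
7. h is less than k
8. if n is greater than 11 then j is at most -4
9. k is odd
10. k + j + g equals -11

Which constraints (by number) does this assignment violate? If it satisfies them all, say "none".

No — constraint 8 is not satisfied.

1. h = -14 is in {-14, -19, -15}  yes
2. h + n = -14 + 14 = 0  yes
3. abs(-3 - 1) = 4; 4 ≤ 5  yes
4. 4n - 5d = 4(14) - 5(2) = 46  yes
5. n * d = 14 * 2 = 28  yes
6. h=-14, j=-3, k=-9; 1 of them equals -3  yes
7. h = -14, k = -9; -14 < -9  yes
8. n = 14 > 11, so we need j ≤ -4; but j = -3 > -4  no
9. k = -9 is odd  yes
10. k + j + g = -9 + (-3) + 1 = -11  yes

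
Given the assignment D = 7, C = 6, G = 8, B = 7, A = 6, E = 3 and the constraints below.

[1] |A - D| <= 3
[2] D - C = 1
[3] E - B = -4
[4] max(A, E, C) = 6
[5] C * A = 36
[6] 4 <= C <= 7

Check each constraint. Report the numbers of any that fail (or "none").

[1] |6 - 7| = 1; 1 ≤ 3 — holds.
[2] D - C = 7 - 6 = 1 — holds.
[3] E - B = 3 - 7 = -4 — holds.
[4] max(6, 3, 6) = 6 — holds.
[5] C * A = 6 * 6 = 36 — holds.
[6] C = 6 lies in [4, 7] — holds.

The assignment satisfies every constraint.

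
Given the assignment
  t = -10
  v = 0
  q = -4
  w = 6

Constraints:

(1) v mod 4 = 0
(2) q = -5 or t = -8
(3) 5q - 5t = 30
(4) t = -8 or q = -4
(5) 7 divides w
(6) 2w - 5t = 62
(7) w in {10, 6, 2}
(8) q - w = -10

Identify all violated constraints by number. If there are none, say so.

(1) 0 mod 4 = 0 — satisfied.
(2) q = -4 ≠ -5 and t = -10 ≠ -8; both disjuncts false — violated.
(3) 5q - 5t = 5(-4) - 5(-10) = 30 — satisfied.
(4) t = -10 ≠ -8, but q = -4 = -4 (second disjunct) — satisfied.
(5) 6 = 7*0 + 6, so 7 does not divide 6 — violated.
(6) 2w - 5t = 2(6) - 5(-10) = 62 — satisfied.
(7) w = 6 is in {10, 6, 2} — satisfied.
(8) q - w = -4 - 6 = -10 — satisfied.

No — constraints 2 and 5 are not satisfied.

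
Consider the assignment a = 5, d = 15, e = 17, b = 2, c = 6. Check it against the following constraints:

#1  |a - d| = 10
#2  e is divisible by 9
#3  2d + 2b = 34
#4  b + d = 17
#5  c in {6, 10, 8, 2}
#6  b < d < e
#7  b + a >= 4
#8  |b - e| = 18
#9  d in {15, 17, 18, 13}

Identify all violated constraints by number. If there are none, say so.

#1 |5 - 15| = 10 — holds.
#2 17 = 9*1 + 8, so 9 does not divide 17 — fails.
#3 2d + 2b = 2(15) + 2(2) = 34 — holds.
#4 b + d = 2 + 15 = 17 — holds.
#5 c = 6 is in {6, 10, 8, 2} — holds.
#6 values 2 < 15 < 17 — holds.
#7 b + a = 2 + 5 = 7; 7 ≥ 4 — holds.
#8 |2 - 17| = 15, not 18 — fails.
#9 d = 15 is in {15, 17, 18, 13} — holds.

No — constraints 2 and 8 are not satisfied.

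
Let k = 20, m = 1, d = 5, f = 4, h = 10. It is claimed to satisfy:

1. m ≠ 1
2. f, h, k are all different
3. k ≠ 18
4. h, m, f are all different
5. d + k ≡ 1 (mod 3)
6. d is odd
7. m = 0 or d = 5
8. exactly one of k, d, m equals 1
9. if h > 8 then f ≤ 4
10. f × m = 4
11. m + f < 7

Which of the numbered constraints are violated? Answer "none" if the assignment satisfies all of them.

1. m = 1, but 1 is required to differ  FAIL
2. values 4, 10, 20 are pairwise distinct  OK
3. k = 20, and 20 ≠ 18  OK
4. values 10, 1, 4 are pairwise distinct  OK
5. d + k = 25; 25 mod 3 = 1  OK
6. d = 5 is odd  OK
7. m = 1 ≠ 0, but d = 5 = 5 (second disjunct)  OK
8. k=20, d=5, m=1; 1 of them equals 1  OK
9. h = 10 > 8, so we need f ≤ 4; f = 4 ≤ 4  OK
10. f × m = 4 × 1 = 4  OK
11. m + f = 1 + 4 = 5; 5 < 7  OK

Constraint 1 is violated.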